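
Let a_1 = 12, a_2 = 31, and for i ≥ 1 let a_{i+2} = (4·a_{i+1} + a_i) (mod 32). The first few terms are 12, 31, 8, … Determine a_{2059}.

Listing terms: a_1 = 12; a_2 = 31; a_3 = 8; a_4 = 31; a_5 = 4; a_6 = 15; a_7 = 0; a_8 = 15; a_9 = 28; a_{10} = 31; a_{11} = 24; a_{12} = 31; a_{13} = 20; a_{14} = 15; a_{15} = 16; a_{16} = 15; a_{17} = 12; a_{18} = 31.
Since (a_{17}, a_{18}) = (a_1, a_2) = (12, 31) (two consecutive terms determine the rest), the sequence is periodic with period 16.
So a_{2059} = a_{1 + ((2059-1) mod 16)} = a_{11} = 24.

24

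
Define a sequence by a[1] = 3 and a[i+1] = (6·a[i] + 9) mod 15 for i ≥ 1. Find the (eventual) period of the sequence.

5

We have a[1] = 3,  a[2] = 12,  a[3] = 6,  a[4] = 0,  a[5] = 9,  a[6] = 3.
The sequence repeats with period 5.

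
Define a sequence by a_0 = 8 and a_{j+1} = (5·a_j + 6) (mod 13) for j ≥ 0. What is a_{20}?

Listing terms: a_0 = 8, a_1 = 7, a_2 = 2, a_3 = 3, a_4 = 8.
The sequence repeats with period 4.
(20 - 0) mod 4 = 0, so a_{20} = a_0 = 8.

8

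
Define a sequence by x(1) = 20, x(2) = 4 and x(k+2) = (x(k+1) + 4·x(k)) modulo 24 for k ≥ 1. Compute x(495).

x(1) = 20; x(2) = 4; x(3) = 12; x(4) = 4; x(5) = 4; x(6) = 20; x(7) = 12; x(8) = 20; x(9) = 20; x(10) = 4.
Since (x(9), x(10)) = (x(1), x(2)) = (20, 4) (two consecutive terms determine the rest), the sequence is periodic with period 8.
(495 - 1) mod 8 = 6, so x(495) = x(7) = 12.

12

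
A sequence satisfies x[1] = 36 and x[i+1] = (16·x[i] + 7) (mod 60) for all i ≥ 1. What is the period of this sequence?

15

We have x[1] = 36; x[2] = 43; x[3] = 35; x[4] = 27; x[5] = 19; x[6] = 11; x[7] = 3; x[8] = 55; x[9] = 47; x[10] = 39; x[11] = 31; x[12] = 23; x[13] = 15; x[14] = 7; x[15] = 59; x[16] = 51; x[17] = 43.
Since x[17] = x[2] = 43, the sequence is eventually periodic: after a pre-period of length 1 it cycles with period 15.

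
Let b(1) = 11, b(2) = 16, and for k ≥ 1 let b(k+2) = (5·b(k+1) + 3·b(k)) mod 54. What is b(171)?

23

b(1) = 11; b(2) = 16; b(3) = 5; b(4) = 19; b(5) = 2; b(6) = 13; b(7) = 17; b(8) = 16; b(9) = 23; b(10) = 1; b(11) = 20; b(12) = 49; b(13) = 35; b(14) = 52; b(15) = 41; b(16) = 37; b(17) = 38; b(18) = 31; b(19) = 53; b(20) = 34; b(21) = 5; b(22) = 19.
Since (b(21), b(22)) = (b(3), b(4)) = (5, 19) (two consecutive terms determine the rest), the sequence is eventually periodic: after a pre-period of length 2 it cycles with period 18.
For k ≥ 3, b(k) depends only on (k - 3) mod 18. (171 - 3) mod 18 = 6, so b(171) = b(9) = 23.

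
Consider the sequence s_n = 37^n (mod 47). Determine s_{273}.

18

s_0 = 1,  s_1 = 37,  s_2 = 6,  s_3 = 34,  s_4 = 36,  s_5 = 16,  s_6 = 28,  s_7 = 2,  s_8 = 27,  s_9 = 12,  s_{10} = 21,  s_{11} = 25,  s_{12} = 32,  s_{13} = 9,  s_{14} = 4,  s_{15} = 7,  s_{16} = 24,  s_{17} = 42,  s_{18} = 3,  s_{19} = 17,  s_{20} = 18,  s_{21} = 8,  s_{22} = 14,  s_{23} = 1.
The sequence repeats with period 23.
(273 - 0) mod 23 = 20, so s_{273} = s_{20} = 18.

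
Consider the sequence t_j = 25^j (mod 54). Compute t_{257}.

49

t_1 = 25,  t_2 = 31,  t_3 = 19,  t_4 = 43,  t_5 = 49,  t_6 = 37,  t_7 = 7,  t_8 = 13,  t_9 = 1,  t_{10} = 25.
Since t_{10} = t_1 = 25, the sequence is periodic with period 9.
(257 - 1) mod 9 = 4, so t_{257} = t_5 = 49.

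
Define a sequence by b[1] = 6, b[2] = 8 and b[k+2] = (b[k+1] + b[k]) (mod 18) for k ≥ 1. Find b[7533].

6

Listing terms: b[1] = 6; b[2] = 8; b[3] = 14; b[4] = 4; b[5] = 0; b[6] = 4; b[7] = 4; b[8] = 8; b[9] = 12; b[10] = 2; b[11] = 14; b[12] = 16; b[13] = 12; b[14] = 10; b[15] = 4; b[16] = 14; b[17] = 0; b[18] = 14; b[19] = 14; b[20] = 10; b[21] = 6; b[22] = 16; b[23] = 4; b[24] = 2; b[25] = 6; b[26] = 8.
Since (b[25], b[26]) = (b[1], b[2]) = (6, 8) (two consecutive terms determine the rest), the sequence is periodic with period 24.
So b[7533] = b[1 + ((7533-1) mod 24)] = b[21] = 6.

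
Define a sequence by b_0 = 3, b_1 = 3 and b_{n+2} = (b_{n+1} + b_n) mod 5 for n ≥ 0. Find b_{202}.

Listing terms: b_0 = 3, b_1 = 3, b_2 = 1, b_3 = 4, b_4 = 0, b_5 = 4, b_6 = 4, b_7 = 3, b_8 = 2, b_9 = 0, b_{10} = 2, b_{11} = 2, b_{12} = 4, b_{13} = 1, b_{14} = 0, b_{15} = 1, b_{16} = 1, b_{17} = 2, b_{18} = 3, b_{19} = 0, b_{20} = 3, b_{21} = 3.
The sequence repeats with period 20.
So b_{202} = b_{0 + ((202-0) mod 20)} = b_2 = 1.

1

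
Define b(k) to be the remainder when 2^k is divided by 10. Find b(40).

6

Listing terms: b(1) = 2,  b(2) = 4,  b(3) = 8,  b(4) = 6,  b(5) = 2.
The sequence repeats with period 4.
So b(40) = b(1 + ((40-1) mod 4)) = b(4) = 6.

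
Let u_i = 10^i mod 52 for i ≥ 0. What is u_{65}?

Computing terms: u_0 = 1; u_1 = 10; u_2 = 48; u_3 = 12; u_4 = 16; u_5 = 4; u_6 = 40; u_7 = 36; u_8 = 48.
Since u_8 = u_2 = 48, the sequence is eventually periodic: after a pre-period of length 2 it cycles with period 6.
For i ≥ 2, u_i depends only on (i - 2) mod 6. (65 - 2) mod 6 = 3, so u_{65} = u_5 = 4.

4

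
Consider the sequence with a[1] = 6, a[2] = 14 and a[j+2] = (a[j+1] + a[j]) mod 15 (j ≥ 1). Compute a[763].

5

We have a[1] = 6, a[2] = 14, a[3] = 5, a[4] = 4, a[5] = 9, a[6] = 13, a[7] = 7, a[8] = 5, a[9] = 12, a[10] = 2, a[11] = 14, a[12] = 1, a[13] = 0, a[14] = 1, a[15] = 1, a[16] = 2, a[17] = 3, a[18] = 5, a[19] = 8, a[20] = 13, a[21] = 6, a[22] = 4, a[23] = 10, a[24] = 14, a[25] = 9, a[26] = 8, a[27] = 2, a[28] = 10, a[29] = 12, a[30] = 7, a[31] = 4, a[32] = 11, a[33] = 0, a[34] = 11, a[35] = 11, a[36] = 7, a[37] = 3, a[38] = 10, a[39] = 13, a[40] = 8, a[41] = 6, a[42] = 14.
The sequence repeats with period 40.
(763 - 1) mod 40 = 2, so a[763] = a[3] = 5.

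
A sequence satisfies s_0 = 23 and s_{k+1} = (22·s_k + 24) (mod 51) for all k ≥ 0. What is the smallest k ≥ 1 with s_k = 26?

5

We have s_0 = 23; s_1 = 20; s_2 = 5; s_3 = 32; s_4 = 14; s_5 = 26; s_6 = 35; s_7 = 29; s_8 = 50; s_9 = 2; s_{10} = 17; s_{11} = 41; s_{12} = 8; s_{13} = 47; s_{14} = 38; s_{15} = 44; s_{16} = 23.
The sequence repeats with period 16.
The value 26 first appears (with k ≥ 1) at s_5.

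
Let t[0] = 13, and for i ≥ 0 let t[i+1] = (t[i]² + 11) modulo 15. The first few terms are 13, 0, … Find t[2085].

t[0] = 13, t[1] = 0, t[2] = 11, t[3] = 12, t[4] = 5, t[5] = 6, t[6] = 2, t[7] = 0.
Since t[7] = t[1] = 0, the sequence is eventually periodic: after a pre-period of length 1 it cycles with period 6.
For i ≥ 1, t[i] depends only on (i - 1) mod 6. (2085 - 1) mod 6 = 2, so t[2085] = t[3] = 12.

12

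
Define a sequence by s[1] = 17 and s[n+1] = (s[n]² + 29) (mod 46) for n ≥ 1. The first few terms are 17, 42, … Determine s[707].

31

Listing terms: s[1] = 17, s[2] = 42, s[3] = 45, s[4] = 30, s[5] = 9, s[6] = 18, s[7] = 31, s[8] = 24, s[9] = 7, s[10] = 32, s[11] = 41, s[12] = 8, s[13] = 1, s[14] = 30.
Since s[14] = s[4] = 30, the sequence is eventually periodic: after a pre-period of length 3 it cycles with period 10.
For n ≥ 4, s[n] depends only on (n - 4) mod 10. (707 - 4) mod 10 = 3, so s[707] = s[7] = 31.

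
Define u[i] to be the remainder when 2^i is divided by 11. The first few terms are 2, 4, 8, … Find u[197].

u[1] = 2, u[2] = 4, u[3] = 8, u[4] = 5, u[5] = 10, u[6] = 9, u[7] = 7, u[8] = 3, u[9] = 6, u[10] = 1, u[11] = 2.
The sequence repeats with period 10.
So u[197] = u[1 + ((197-1) mod 10)] = u[7] = 7.

7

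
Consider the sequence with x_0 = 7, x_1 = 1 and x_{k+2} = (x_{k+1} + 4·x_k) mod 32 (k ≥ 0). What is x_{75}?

Listing terms: x_0 = 7,  x_1 = 1,  x_2 = 29,  x_3 = 1,  x_4 = 21,  x_5 = 25,  x_6 = 13,  x_7 = 17,  x_8 = 5,  x_9 = 9,  x_{10} = 29,  x_{11} = 1.
Since (x_{10}, x_{11}) = (x_2, x_3) = (29, 1) (two consecutive terms determine the rest), the sequence is eventually periodic: after a pre-period of length 2 it cycles with period 8.
For k ≥ 2, x_k depends only on (k - 2) mod 8. (75 - 2) mod 8 = 1, so x_{75} = x_3 = 1.

1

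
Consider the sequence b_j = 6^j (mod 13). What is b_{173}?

b_1 = 6; b_2 = 10; b_3 = 8; b_4 = 9; b_5 = 2; b_6 = 12; b_7 = 7; b_8 = 3; b_9 = 5; b_{10} = 4; b_{11} = 11; b_{12} = 1; b_{13} = 6.
The sequence repeats with period 12.
(173 - 1) mod 12 = 4, so b_{173} = b_5 = 2.

2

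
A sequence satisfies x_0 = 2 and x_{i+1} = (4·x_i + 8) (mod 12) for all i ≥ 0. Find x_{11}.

We have x_0 = 2; x_1 = 4; x_2 = 0; x_3 = 8; x_4 = 4.
Since x_4 = x_1 = 4, the sequence is eventually periodic: after a pre-period of length 1 it cycles with period 3.
For i ≥ 1, x_i depends only on (i - 1) mod 3. (11 - 1) mod 3 = 1, so x_{11} = x_2 = 0.

0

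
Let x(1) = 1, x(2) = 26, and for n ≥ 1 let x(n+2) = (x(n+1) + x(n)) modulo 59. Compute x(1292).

We have x(1) = 1; x(2) = 26; x(3) = 27; x(4) = 53; x(5) = 21; x(6) = 15; x(7) = 36; x(8) = 51; x(9) = 28; x(10) = 20; x(11) = 48; x(12) = 9; x(13) = 57; x(14) = 7; x(15) = 5; x(16) = 12; x(17) = 17; x(18) = 29; x(19) = 46; x(20) = 16; x(21) = 3; x(22) = 19; x(23) = 22; x(24) = 41; x(25) = 4; x(26) = 45; x(27) = 49; x(28) = 35; x(29) = 25; x(30) = 1; x(31) = 26.
Since (x(30), x(31)) = (x(1), x(2)) = (1, 26) (two consecutive terms determine the rest), the sequence is periodic with period 29.
(1292 - 1) mod 29 = 15, so x(1292) = x(16) = 12.

12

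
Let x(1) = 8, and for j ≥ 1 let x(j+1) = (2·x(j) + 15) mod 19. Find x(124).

Listing terms: x(1) = 8, x(2) = 12, x(3) = 1, x(4) = 17, x(5) = 11, x(6) = 18, x(7) = 13, x(8) = 3, x(9) = 2, x(10) = 0, x(11) = 15, x(12) = 7, x(13) = 10, x(14) = 16, x(15) = 9, x(16) = 14, x(17) = 5, x(18) = 6, x(19) = 8.
The sequence repeats with period 18.
So x(124) = x(1 + ((124-1) mod 18)) = x(16) = 14.

14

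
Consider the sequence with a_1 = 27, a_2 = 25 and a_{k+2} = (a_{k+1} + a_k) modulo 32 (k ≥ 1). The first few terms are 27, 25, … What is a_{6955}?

Computing terms: a_1 = 27,  a_2 = 25,  a_3 = 20,  a_4 = 13,  a_5 = 1,  a_6 = 14,  a_7 = 15,  a_8 = 29,  a_9 = 12,  a_{10} = 9,  a_{11} = 21,  a_{12} = 30,  a_{13} = 19,  a_{14} = 17,  a_{15} = 4,  a_{16} = 21,  a_{17} = 25,  a_{18} = 14,  a_{19} = 7,  a_{20} = 21,  a_{21} = 28,  a_{22} = 17,  a_{23} = 13,  a_{24} = 30,  a_{25} = 11,  a_{26} = 9,  a_{27} = 20,  a_{28} = 29,  a_{29} = 17,  a_{30} = 14,  a_{31} = 31,  a_{32} = 13,  a_{33} = 12,  a_{34} = 25,  a_{35} = 5,  a_{36} = 30,  a_{37} = 3,  a_{38} = 1,  a_{39} = 4,  a_{40} = 5,  a_{41} = 9,  a_{42} = 14,  a_{43} = 23,  a_{44} = 5,  a_{45} = 28,  a_{46} = 1,  a_{47} = 29,  a_{48} = 30,  a_{49} = 27,  a_{50} = 25.
Since (a_{49}, a_{50}) = (a_1, a_2) = (27, 25) (two consecutive terms determine the rest), the sequence is periodic with period 48.
(6955 - 1) mod 48 = 42, so a_{6955} = a_{43} = 23.

23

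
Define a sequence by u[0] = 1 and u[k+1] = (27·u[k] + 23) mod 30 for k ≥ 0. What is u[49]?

20

We have u[0] = 1; u[1] = 20; u[2] = 23; u[3] = 14; u[4] = 11; u[5] = 20.
Since u[5] = u[1] = 20, the sequence is eventually periodic: after a pre-period of length 1 it cycles with period 4.
For k ≥ 1, u[k] depends only on (k - 1) mod 4. (49 - 1) mod 4 = 0, so u[49] = u[1] = 20.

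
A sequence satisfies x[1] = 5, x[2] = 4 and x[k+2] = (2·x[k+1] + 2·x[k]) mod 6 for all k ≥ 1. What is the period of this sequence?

We have x[1] = 5, x[2] = 4, x[3] = 0, x[4] = 2, x[5] = 4, x[6] = 0.
Since (x[5], x[6]) = (x[2], x[3]) = (4, 0) (two consecutive terms determine the rest), the sequence is eventually periodic: after a pre-period of length 1 it cycles with period 3.

3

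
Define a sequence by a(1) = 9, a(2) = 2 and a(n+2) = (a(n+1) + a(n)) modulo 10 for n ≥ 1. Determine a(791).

We have a(1) = 9,  a(2) = 2,  a(3) = 1,  a(4) = 3,  a(5) = 4,  a(6) = 7,  a(7) = 1,  a(8) = 8,  a(9) = 9,  a(10) = 7,  a(11) = 6,  a(12) = 3,  a(13) = 9,  a(14) = 2.
The sequence repeats with period 12.
(791 - 1) mod 12 = 10, so a(791) = a(11) = 6.

6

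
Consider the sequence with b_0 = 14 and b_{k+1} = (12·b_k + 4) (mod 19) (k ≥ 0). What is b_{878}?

16

Listing terms: b_0 = 14; b_1 = 1; b_2 = 16; b_3 = 6; b_4 = 0; b_5 = 4; b_6 = 14.
Since b_6 = b_0 = 14, the sequence is periodic with period 6.
So b_{878} = b_{0 + ((878-0) mod 6)} = b_2 = 16.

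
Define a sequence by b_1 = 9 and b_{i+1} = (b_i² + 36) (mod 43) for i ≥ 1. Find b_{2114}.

We have b_1 = 9; b_2 = 31; b_3 = 8; b_4 = 14; b_5 = 17; b_6 = 24; b_7 = 10; b_8 = 7; b_9 = 42; b_{10} = 37; b_{11} = 29; b_{12} = 17.
Since b_{12} = b_5 = 17, the sequence is eventually periodic: after a pre-period of length 4 it cycles with period 7.
For i ≥ 5, b_i depends only on (i - 5) mod 7. (2114 - 5) mod 7 = 2, so b_{2114} = b_7 = 10.

10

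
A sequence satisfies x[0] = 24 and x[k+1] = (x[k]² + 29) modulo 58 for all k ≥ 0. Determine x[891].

Listing terms: x[0] = 24, x[1] = 25, x[2] = 16, x[3] = 53, x[4] = 54, x[5] = 45, x[6] = 24.
The sequence repeats with period 6.
(891 - 0) mod 6 = 3, so x[891] = x[3] = 53.

53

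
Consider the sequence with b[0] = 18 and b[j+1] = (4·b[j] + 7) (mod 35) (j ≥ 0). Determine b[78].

18

Listing terms: b[0] = 18; b[1] = 9; b[2] = 8; b[3] = 4; b[4] = 23; b[5] = 29; b[6] = 18.
Since b[6] = b[0] = 18, the sequence is periodic with period 6.
(78 - 0) mod 6 = 0, so b[78] = b[0] = 18.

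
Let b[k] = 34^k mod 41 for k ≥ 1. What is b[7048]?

b[1] = 34,  b[2] = 8,  b[3] = 26,  b[4] = 23,  b[5] = 3,  b[6] = 20,  b[7] = 24,  b[8] = 37,  b[9] = 28,  b[10] = 9,  b[11] = 19,  b[12] = 31,  b[13] = 29,  b[14] = 2,  b[15] = 27,  b[16] = 16,  b[17] = 11,  b[18] = 5,  b[19] = 6,  b[20] = 40,  b[21] = 7,  b[22] = 33,  b[23] = 15,  b[24] = 18,  b[25] = 38,  b[26] = 21,  b[27] = 17,  b[28] = 4,  b[29] = 13,  b[30] = 32,  b[31] = 22,  b[32] = 10,  b[33] = 12,  b[34] = 39,  b[35] = 14,  b[36] = 25,  b[37] = 30,  b[38] = 36,  b[39] = 35,  b[40] = 1,  b[41] = 34.
Since b[41] = b[1] = 34, the sequence is periodic with period 40.
(7048 - 1) mod 40 = 7, so b[7048] = b[8] = 37.

37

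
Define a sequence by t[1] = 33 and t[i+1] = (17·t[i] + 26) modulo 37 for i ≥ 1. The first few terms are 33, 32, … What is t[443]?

29

We have t[1] = 33; t[2] = 32; t[3] = 15; t[4] = 22; t[5] = 30; t[6] = 18; t[7] = 36; t[8] = 9; t[9] = 31; t[10] = 35; t[11] = 29; t[12] = 1; t[13] = 6; t[14] = 17; t[15] = 19; t[16] = 16; t[17] = 2; t[18] = 23; t[19] = 10; t[20] = 11; t[21] = 28; t[22] = 21; t[23] = 13; t[24] = 25; t[25] = 7; t[26] = 34; t[27] = 12; t[28] = 8; t[29] = 14; t[30] = 5; t[31] = 0; t[32] = 26; t[33] = 24; t[34] = 27; t[35] = 4; t[36] = 20; t[37] = 33.
The sequence repeats with period 36.
(443 - 1) mod 36 = 10, so t[443] = t[11] = 29.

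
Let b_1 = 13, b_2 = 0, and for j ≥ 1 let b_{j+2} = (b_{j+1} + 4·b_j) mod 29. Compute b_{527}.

0

We have b_1 = 13,  b_2 = 0,  b_3 = 23,  b_4 = 23,  b_5 = 28,  b_6 = 4,  b_7 = 0,  b_8 = 16,  b_9 = 16,  b_{10} = 22,  b_{11} = 28,  b_{12} = 0,  b_{13} = 25,  b_{14} = 25,  b_{15} = 9,  b_{16} = 22,  b_{17} = 0,  b_{18} = 1,  b_{19} = 1,  b_{20} = 5,  b_{21} = 9,  b_{22} = 0,  b_{23} = 7,  b_{24} = 7,  b_{25} = 6,  b_{26} = 5,  b_{27} = 0,  b_{28} = 20,  b_{29} = 20,  b_{30} = 13,  b_{31} = 6,  b_{32} = 0,  b_{33} = 24,  b_{34} = 24,  b_{35} = 4,  b_{36} = 13,  b_{37} = 0.
Since (b_{36}, b_{37}) = (b_1, b_2) = (13, 0) (two consecutive terms determine the rest), the sequence is periodic with period 35.
So b_{527} = b_{1 + ((527-1) mod 35)} = b_2 = 0.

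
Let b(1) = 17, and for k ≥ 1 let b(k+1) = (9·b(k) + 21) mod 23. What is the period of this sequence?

We have b(1) = 17,  b(2) = 13,  b(3) = 0,  b(4) = 21,  b(5) = 3,  b(6) = 2,  b(7) = 16,  b(8) = 4,  b(9) = 11,  b(10) = 5,  b(11) = 20,  b(12) = 17.
The sequence repeats with period 11.

11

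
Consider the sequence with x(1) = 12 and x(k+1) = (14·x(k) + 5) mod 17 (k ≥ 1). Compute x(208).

Computing terms: x(1) = 12; x(2) = 3; x(3) = 13; x(4) = 0; x(5) = 5; x(6) = 7; x(7) = 1; x(8) = 2; x(9) = 16; x(10) = 8; x(11) = 15; x(12) = 11; x(13) = 6; x(14) = 4; x(15) = 10; x(16) = 9; x(17) = 12.
Since x(17) = x(1) = 12, the sequence is periodic with period 16.
So x(208) = x(1 + ((208-1) mod 16)) = x(16) = 9.

9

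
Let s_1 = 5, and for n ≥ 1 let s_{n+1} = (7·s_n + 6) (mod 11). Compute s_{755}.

We have s_1 = 5, s_2 = 8, s_3 = 7, s_4 = 0, s_5 = 6, s_6 = 4, s_7 = 1, s_8 = 2, s_9 = 9, s_{10} = 3, s_{11} = 5.
Since s_{11} = s_1 = 5, the sequence is periodic with period 10.
(755 - 1) mod 10 = 4, so s_{755} = s_5 = 6.

6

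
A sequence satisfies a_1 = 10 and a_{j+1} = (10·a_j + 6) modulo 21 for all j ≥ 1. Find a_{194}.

1

Computing terms: a_1 = 10; a_2 = 1; a_3 = 16; a_4 = 19; a_5 = 7; a_6 = 13; a_7 = 10.
Since a_7 = a_1 = 10, the sequence is periodic with period 6.
(194 - 1) mod 6 = 1, so a_{194} = a_2 = 1.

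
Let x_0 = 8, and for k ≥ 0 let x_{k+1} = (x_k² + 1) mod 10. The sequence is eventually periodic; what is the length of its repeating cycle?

6

x_0 = 8,  x_1 = 5,  x_2 = 6,  x_3 = 7,  x_4 = 0,  x_5 = 1,  x_6 = 2,  x_7 = 5.
Since x_7 = x_1 = 5, the sequence is eventually periodic: after a pre-period of length 1 it cycles with period 6.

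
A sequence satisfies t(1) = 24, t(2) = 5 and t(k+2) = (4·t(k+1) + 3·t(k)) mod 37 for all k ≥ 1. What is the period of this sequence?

Computing terms: t(1) = 24; t(2) = 5; t(3) = 18; t(4) = 13; t(5) = 32; t(6) = 19; t(7) = 24; t(8) = 5.
Since (t(7), t(8)) = (t(1), t(2)) = (24, 5) (two consecutive terms determine the rest), the sequence is periodic with period 6.

6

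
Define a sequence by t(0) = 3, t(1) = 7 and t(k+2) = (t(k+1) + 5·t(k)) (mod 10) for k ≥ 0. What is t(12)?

7

t(0) = 3, t(1) = 7, t(2) = 2, t(3) = 7, t(4) = 7, t(5) = 2.
Since (t(4), t(5)) = (t(1), t(2)) = (7, 2) (two consecutive terms determine the rest), the sequence is eventually periodic: after a pre-period of length 1 it cycles with period 3.
For k ≥ 1, t(k) depends only on (k - 1) mod 3. (12 - 1) mod 3 = 2, so t(12) = t(3) = 7.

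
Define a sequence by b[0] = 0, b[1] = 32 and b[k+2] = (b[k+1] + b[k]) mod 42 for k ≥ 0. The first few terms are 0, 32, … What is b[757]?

Listing terms: b[0] = 0; b[1] = 32; b[2] = 32; b[3] = 22; b[4] = 12; b[5] = 34; b[6] = 4; b[7] = 38; b[8] = 0; b[9] = 38; b[10] = 38; b[11] = 34; b[12] = 30; b[13] = 22; b[14] = 10; b[15] = 32; b[16] = 0; b[17] = 32.
Since (b[16], b[17]) = (b[0], b[1]) = (0, 32) (two consecutive terms determine the rest), the sequence is periodic with period 16.
(757 - 0) mod 16 = 5, so b[757] = b[5] = 34.

34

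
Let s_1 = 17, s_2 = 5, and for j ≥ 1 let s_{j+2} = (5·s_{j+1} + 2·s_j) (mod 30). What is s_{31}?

We have s_1 = 17,  s_2 = 5,  s_3 = 29,  s_4 = 5,  s_5 = 23,  s_6 = 5,  s_7 = 11,  s_8 = 5,  s_9 = 17,  s_{10} = 5.
Since (s_9, s_{10}) = (s_1, s_2) = (17, 5) (two consecutive terms determine the rest), the sequence is periodic with period 8.
(31 - 1) mod 8 = 6, so s_{31} = s_7 = 11.

11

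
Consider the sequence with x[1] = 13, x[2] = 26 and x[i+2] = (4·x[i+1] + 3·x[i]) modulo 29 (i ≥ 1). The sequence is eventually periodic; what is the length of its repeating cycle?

28

We have x[1] = 13, x[2] = 26, x[3] = 27, x[4] = 12, x[5] = 13, x[6] = 1, x[7] = 14, x[8] = 1, x[9] = 17, x[10] = 13, x[11] = 16, x[12] = 16, x[13] = 25, x[14] = 3, x[15] = 0, x[16] = 9, x[17] = 7, x[18] = 26, x[19] = 9, x[20] = 27, x[21] = 19, x[22] = 12, x[23] = 18, x[24] = 21, x[25] = 22, x[26] = 6, x[27] = 3, x[28] = 1, x[29] = 13, x[30] = 26.
The sequence repeats with period 28.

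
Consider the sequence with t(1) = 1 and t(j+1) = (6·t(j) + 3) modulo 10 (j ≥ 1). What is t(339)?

Listing terms: t(1) = 1, t(2) = 9, t(3) = 7, t(4) = 5, t(5) = 3, t(6) = 1.
The sequence repeats with period 5.
So t(339) = t(1 + ((339-1) mod 5)) = t(4) = 5.

5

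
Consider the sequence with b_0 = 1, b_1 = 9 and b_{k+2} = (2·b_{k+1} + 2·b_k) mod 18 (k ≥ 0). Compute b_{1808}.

8

Computing terms: b_0 = 1; b_1 = 9; b_2 = 2; b_3 = 4; b_4 = 12; b_5 = 14; b_6 = 16; b_7 = 6; b_8 = 8; b_9 = 10; b_{10} = 0; b_{11} = 2; b_{12} = 4.
Since (b_{11}, b_{12}) = (b_2, b_3) = (2, 4) (two consecutive terms determine the rest), the sequence is eventually periodic: after a pre-period of length 2 it cycles with period 9.
For k ≥ 2, b_k depends only on (k - 2) mod 9. (1808 - 2) mod 9 = 6, so b_{1808} = b_8 = 8.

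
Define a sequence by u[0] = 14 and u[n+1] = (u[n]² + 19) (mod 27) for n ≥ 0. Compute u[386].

We have u[0] = 14,  u[1] = 26,  u[2] = 20,  u[3] = 14.
Since u[3] = u[0] = 14, the sequence is periodic with period 3.
(386 - 0) mod 3 = 2, so u[386] = u[2] = 20.

20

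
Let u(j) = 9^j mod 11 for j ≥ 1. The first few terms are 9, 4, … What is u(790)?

1

u(1) = 9; u(2) = 4; u(3) = 3; u(4) = 5; u(5) = 1; u(6) = 9.
Since u(6) = u(1) = 9, the sequence is periodic with period 5.
(790 - 1) mod 5 = 4, so u(790) = u(5) = 1.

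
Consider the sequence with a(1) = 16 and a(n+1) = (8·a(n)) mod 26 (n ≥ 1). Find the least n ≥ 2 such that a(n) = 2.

4

a(1) = 16, a(2) = 24, a(3) = 10, a(4) = 2, a(5) = 16.
The sequence repeats with period 4.
The value 2 first appears (with n ≥ 2) at a(4).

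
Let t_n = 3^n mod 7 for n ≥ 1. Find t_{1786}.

4

t_1 = 3, t_2 = 2, t_3 = 6, t_4 = 4, t_5 = 5, t_6 = 1, t_7 = 3.
Since t_7 = t_1 = 3, the sequence is periodic with period 6.
(1786 - 1) mod 6 = 3, so t_{1786} = t_4 = 4.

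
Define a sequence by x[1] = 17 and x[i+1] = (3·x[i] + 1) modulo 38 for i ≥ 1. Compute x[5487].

Listing terms: x[1] = 17,  x[2] = 14,  x[3] = 5,  x[4] = 16,  x[5] = 11,  x[6] = 34,  x[7] = 27,  x[8] = 6,  x[9] = 19,  x[10] = 20,  x[11] = 23,  x[12] = 32,  x[13] = 21,  x[14] = 26,  x[15] = 3,  x[16] = 10,  x[17] = 31,  x[18] = 18,  x[19] = 17.
The sequence repeats with period 18.
So x[5487] = x[1 + ((5487-1) mod 18)] = x[15] = 3.

3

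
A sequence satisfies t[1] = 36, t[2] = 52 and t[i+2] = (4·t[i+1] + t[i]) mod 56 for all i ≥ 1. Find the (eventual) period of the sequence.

16

Computing terms: t[1] = 36,  t[2] = 52,  t[3] = 20,  t[4] = 20,  t[5] = 44,  t[6] = 28,  t[7] = 44,  t[8] = 36,  t[9] = 20,  t[10] = 4,  t[11] = 36,  t[12] = 36,  t[13] = 12,  t[14] = 28,  t[15] = 12,  t[16] = 20,  t[17] = 36,  t[18] = 52.
The sequence repeats with period 16.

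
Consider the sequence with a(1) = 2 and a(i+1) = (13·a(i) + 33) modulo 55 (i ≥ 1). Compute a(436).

a(1) = 2,  a(2) = 4,  a(3) = 30,  a(4) = 38,  a(5) = 32,  a(6) = 9,  a(7) = 40,  a(8) = 3,  a(9) = 17,  a(10) = 34,  a(11) = 35,  a(12) = 48,  a(13) = 52,  a(14) = 49,  a(15) = 10,  a(16) = 53,  a(17) = 7,  a(18) = 14,  a(19) = 50,  a(20) = 23,  a(21) = 2.
Since a(21) = a(1) = 2, the sequence is periodic with period 20.
So a(436) = a(1 + ((436-1) mod 20)) = a(16) = 53.

53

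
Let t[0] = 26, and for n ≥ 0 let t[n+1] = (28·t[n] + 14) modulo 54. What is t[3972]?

Computing terms: t[0] = 26; t[1] = 40; t[2] = 0; t[3] = 14; t[4] = 28; t[5] = 42; t[6] = 2; t[7] = 16; t[8] = 30; t[9] = 44; t[10] = 4; t[11] = 18; t[12] = 32; t[13] = 46; t[14] = 6; t[15] = 20; t[16] = 34; t[17] = 48; t[18] = 8; t[19] = 22; t[20] = 36; t[21] = 50; t[22] = 10; t[23] = 24; t[24] = 38; t[25] = 52; t[26] = 12; t[27] = 26.
The sequence repeats with period 27.
So t[3972] = t[0 + ((3972-0) mod 27)] = t[3] = 14.

14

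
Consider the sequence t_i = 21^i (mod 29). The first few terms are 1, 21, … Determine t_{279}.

18

Computing terms: t_0 = 1; t_1 = 21; t_2 = 6; t_3 = 10; t_4 = 7; t_5 = 2; t_6 = 13; t_7 = 12; t_8 = 20; t_9 = 14; t_{10} = 4; t_{11} = 26; t_{12} = 24; t_{13} = 11; t_{14} = 28; t_{15} = 8; t_{16} = 23; t_{17} = 19; t_{18} = 22; t_{19} = 27; t_{20} = 16; t_{21} = 17; t_{22} = 9; t_{23} = 15; t_{24} = 25; t_{25} = 3; t_{26} = 5; t_{27} = 18; t_{28} = 1.
The sequence repeats with period 28.
(279 - 0) mod 28 = 27, so t_{279} = t_{27} = 18.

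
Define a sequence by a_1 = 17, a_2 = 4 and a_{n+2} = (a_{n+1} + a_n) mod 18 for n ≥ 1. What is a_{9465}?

a_1 = 17,  a_2 = 4,  a_3 = 3,  a_4 = 7,  a_5 = 10,  a_6 = 17,  a_7 = 9,  a_8 = 8,  a_9 = 17,  a_{10} = 7,  a_{11} = 6,  a_{12} = 13,  a_{13} = 1,  a_{14} = 14,  a_{15} = 15,  a_{16} = 11,  a_{17} = 8,  a_{18} = 1,  a_{19} = 9,  a_{20} = 10,  a_{21} = 1,  a_{22} = 11,  a_{23} = 12,  a_{24} = 5,  a_{25} = 17,  a_{26} = 4.
Since (a_{25}, a_{26}) = (a_1, a_2) = (17, 4) (two consecutive terms determine the rest), the sequence is periodic with period 24.
(9465 - 1) mod 24 = 8, so a_{9465} = a_9 = 17.

17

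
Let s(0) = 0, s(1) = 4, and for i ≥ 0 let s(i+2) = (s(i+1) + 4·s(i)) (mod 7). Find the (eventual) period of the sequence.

48

We have s(0) = 0, s(1) = 4, s(2) = 4, s(3) = 6, s(4) = 1, s(5) = 4, s(6) = 1, s(7) = 3, s(8) = 0, s(9) = 5, s(10) = 5, s(11) = 4, s(12) = 3, s(13) = 5, s(14) = 3, s(15) = 2, s(16) = 0, s(17) = 1, s(18) = 1, s(19) = 5, s(20) = 2, s(21) = 1, s(22) = 2, s(23) = 6, s(24) = 0, s(25) = 3, s(26) = 3, s(27) = 1, s(28) = 6, s(29) = 3, s(30) = 6, s(31) = 4, s(32) = 0, s(33) = 2, s(34) = 2, s(35) = 3, s(36) = 4, s(37) = 2, s(38) = 4, s(39) = 5, s(40) = 0, s(41) = 6, s(42) = 6, s(43) = 2, s(44) = 5, s(45) = 6, s(46) = 5, s(47) = 1, s(48) = 0, s(49) = 4.
Since (s(48), s(49)) = (s(0), s(1)) = (0, 4) (two consecutive terms determine the rest), the sequence is periodic with period 48.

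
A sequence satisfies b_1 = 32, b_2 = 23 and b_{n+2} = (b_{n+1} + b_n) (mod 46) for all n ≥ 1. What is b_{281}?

Computing terms: b_1 = 32,  b_2 = 23,  b_3 = 9,  b_4 = 32,  b_5 = 41,  b_6 = 27,  b_7 = 22,  b_8 = 3,  b_9 = 25,  b_{10} = 28,  b_{11} = 7,  b_{12} = 35,  b_{13} = 42,  b_{14} = 31,  b_{15} = 27,  b_{16} = 12,  b_{17} = 39,  b_{18} = 5,  b_{19} = 44,  b_{20} = 3,  b_{21} = 1,  b_{22} = 4,  b_{23} = 5,  b_{24} = 9,  b_{25} = 14,  b_{26} = 23,  b_{27} = 37,  b_{28} = 14,  b_{29} = 5,  b_{30} = 19,  b_{31} = 24,  b_{32} = 43,  b_{33} = 21,  b_{34} = 18,  b_{35} = 39,  b_{36} = 11,  b_{37} = 4,  b_{38} = 15,  b_{39} = 19,  b_{40} = 34,  b_{41} = 7,  b_{42} = 41,  b_{43} = 2,  b_{44} = 43,  b_{45} = 45,  b_{46} = 42,  b_{47} = 41,  b_{48} = 37,  b_{49} = 32,  b_{50} = 23.
Since (b_{49}, b_{50}) = (b_1, b_2) = (32, 23) (two consecutive terms determine the rest), the sequence is periodic with period 48.
So b_{281} = b_{1 + ((281-1) mod 48)} = b_{41} = 7.

7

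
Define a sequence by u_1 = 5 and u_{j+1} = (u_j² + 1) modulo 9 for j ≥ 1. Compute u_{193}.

5

We have u_1 = 5, u_2 = 8, u_3 = 2, u_4 = 5.
The sequence repeats with period 3.
So u_{193} = u_{1 + ((193-1) mod 3)} = u_1 = 5.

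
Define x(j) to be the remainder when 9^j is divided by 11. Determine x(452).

4

Computing terms: x(0) = 1; x(1) = 9; x(2) = 4; x(3) = 3; x(4) = 5; x(5) = 1.
Since x(5) = x(0) = 1, the sequence is periodic with period 5.
So x(452) = x(0 + ((452-0) mod 5)) = x(2) = 4.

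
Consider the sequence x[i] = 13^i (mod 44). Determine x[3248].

Computing terms: x[1] = 13, x[2] = 37, x[3] = 41, x[4] = 5, x[5] = 21, x[6] = 9, x[7] = 29, x[8] = 25, x[9] = 17, x[10] = 1, x[11] = 13.
Since x[11] = x[1] = 13, the sequence is periodic with period 10.
So x[3248] = x[1 + ((3248-1) mod 10)] = x[8] = 25.

25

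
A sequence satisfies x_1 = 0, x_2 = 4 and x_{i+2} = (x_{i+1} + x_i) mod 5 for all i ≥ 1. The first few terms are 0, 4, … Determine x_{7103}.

4

x_1 = 0; x_2 = 4; x_3 = 4; x_4 = 3; x_5 = 2; x_6 = 0; x_7 = 2; x_8 = 2; x_9 = 4; x_{10} = 1; x_{11} = 0; x_{12} = 1; x_{13} = 1; x_{14} = 2; x_{15} = 3; x_{16} = 0; x_{17} = 3; x_{18} = 3; x_{19} = 1; x_{20} = 4; x_{21} = 0; x_{22} = 4.
The sequence repeats with period 20.
(7103 - 1) mod 20 = 2, so x_{7103} = x_3 = 4.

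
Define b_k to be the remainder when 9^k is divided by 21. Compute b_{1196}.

18

We have b_0 = 1; b_1 = 9; b_2 = 18; b_3 = 15; b_4 = 9.
Since b_4 = b_1 = 9, the sequence is eventually periodic: after a pre-period of length 1 it cycles with period 3.
For k ≥ 1, b_k depends only on (k - 1) mod 3. (1196 - 1) mod 3 = 1, so b_{1196} = b_2 = 18.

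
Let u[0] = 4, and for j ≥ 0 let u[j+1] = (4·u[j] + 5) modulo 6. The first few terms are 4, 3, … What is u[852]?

1

We have u[0] = 4,  u[1] = 3,  u[2] = 5,  u[3] = 1,  u[4] = 3.
Since u[4] = u[1] = 3, the sequence is eventually periodic: after a pre-period of length 1 it cycles with period 3.
For j ≥ 1, u[j] depends only on (j - 1) mod 3. (852 - 1) mod 3 = 2, so u[852] = u[3] = 1.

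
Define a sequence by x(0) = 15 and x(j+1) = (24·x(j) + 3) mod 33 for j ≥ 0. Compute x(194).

21

We have x(0) = 15; x(1) = 0; x(2) = 3; x(3) = 9; x(4) = 21; x(5) = 12; x(6) = 27; x(7) = 24; x(8) = 18; x(9) = 6; x(10) = 15.
Since x(10) = x(0) = 15, the sequence is periodic with period 10.
(194 - 0) mod 10 = 4, so x(194) = x(4) = 21.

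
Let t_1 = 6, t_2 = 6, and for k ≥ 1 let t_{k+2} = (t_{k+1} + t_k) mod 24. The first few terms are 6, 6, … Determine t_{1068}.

Listing terms: t_1 = 6,  t_2 = 6,  t_3 = 12,  t_4 = 18,  t_5 = 6,  t_6 = 0,  t_7 = 6,  t_8 = 6.
Since (t_7, t_8) = (t_1, t_2) = (6, 6) (two consecutive terms determine the rest), the sequence is periodic with period 6.
So t_{1068} = t_{1 + ((1068-1) mod 6)} = t_6 = 0.

0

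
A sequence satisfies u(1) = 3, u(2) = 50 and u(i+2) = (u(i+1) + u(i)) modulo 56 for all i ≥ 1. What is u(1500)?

23

We have u(1) = 3; u(2) = 50; u(3) = 53; u(4) = 47; u(5) = 44; u(6) = 35; u(7) = 23; u(8) = 2; u(9) = 25; u(10) = 27; u(11) = 52; u(12) = 23; u(13) = 19; u(14) = 42; u(15) = 5; u(16) = 47; u(17) = 52; u(18) = 43; u(19) = 39; u(20) = 26; u(21) = 9; u(22) = 35; u(23) = 44; u(24) = 23; u(25) = 11; u(26) = 34; u(27) = 45; u(28) = 23; u(29) = 12; u(30) = 35; u(31) = 47; u(32) = 26; u(33) = 17; u(34) = 43; u(35) = 4; u(36) = 47; u(37) = 51; u(38) = 42; u(39) = 37; u(40) = 23; u(41) = 4; u(42) = 27; u(43) = 31; u(44) = 2; u(45) = 33; u(46) = 35; u(47) = 12; u(48) = 47; u(49) = 3; u(50) = 50.
The sequence repeats with period 48.
So u(1500) = u(1 + ((1500-1) mod 48)) = u(12) = 23.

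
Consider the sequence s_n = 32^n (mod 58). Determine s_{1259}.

s_1 = 32; s_2 = 38; s_3 = 56; s_4 = 52; s_5 = 40; s_6 = 4; s_7 = 12; s_8 = 36; s_9 = 50; s_{10} = 34; s_{11} = 44; s_{12} = 16; s_{13} = 48; s_{14} = 28; s_{15} = 26; s_{16} = 20; s_{17} = 2; s_{18} = 6; s_{19} = 18; s_{20} = 54; s_{21} = 46; s_{22} = 22; s_{23} = 8; s_{24} = 24; s_{25} = 14; s_{26} = 42; s_{27} = 10; s_{28} = 30; s_{29} = 32.
Since s_{29} = s_1 = 32, the sequence is periodic with period 28.
(1259 - 1) mod 28 = 26, so s_{1259} = s_{27} = 10.

10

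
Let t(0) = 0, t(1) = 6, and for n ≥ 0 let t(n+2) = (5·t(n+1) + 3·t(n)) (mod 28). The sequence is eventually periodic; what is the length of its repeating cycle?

t(0) = 0, t(1) = 6, t(2) = 2, t(3) = 0, t(4) = 6.
Since (t(3), t(4)) = (t(0), t(1)) = (0, 6) (two consecutive terms determine the rest), the sequence is periodic with period 3.

3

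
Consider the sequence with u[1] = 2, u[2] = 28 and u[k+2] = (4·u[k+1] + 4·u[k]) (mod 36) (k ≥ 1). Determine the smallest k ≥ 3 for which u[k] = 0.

Computing terms: u[1] = 2,  u[2] = 28,  u[3] = 12,  u[4] = 16,  u[5] = 4,  u[6] = 8,  u[7] = 12,  u[8] = 8,  u[9] = 8,  u[10] = 28,  u[11] = 0,  u[12] = 4,  u[13] = 16,  u[14] = 8,  u[15] = 24,  u[16] = 20,  u[17] = 32,  u[18] = 28,  u[19] = 24,  u[20] = 28,  u[21] = 28,  u[22] = 8,  u[23] = 0,  u[24] = 32,  u[25] = 20,  u[26] = 28,  u[27] = 12.
Since (u[26], u[27]) = (u[2], u[3]) = (28, 12) (two consecutive terms determine the rest), the sequence is eventually periodic: after a pre-period of length 1 it cycles with period 24.
The value 0 first appears (with k ≥ 3) at u[11].

11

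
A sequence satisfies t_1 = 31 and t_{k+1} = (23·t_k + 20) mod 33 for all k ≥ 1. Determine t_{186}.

t_1 = 31, t_2 = 7, t_3 = 16, t_4 = 25, t_5 = 1, t_6 = 10, t_7 = 19, t_8 = 28, t_9 = 4, t_{10} = 13, t_{11} = 22, t_{12} = 31.
The sequence repeats with period 11.
(186 - 1) mod 11 = 9, so t_{186} = t_{10} = 13.

13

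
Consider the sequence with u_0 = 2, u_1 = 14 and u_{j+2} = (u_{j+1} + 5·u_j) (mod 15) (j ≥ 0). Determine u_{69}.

4

Computing terms: u_0 = 2; u_1 = 14; u_2 = 9; u_3 = 4; u_4 = 4; u_5 = 9; u_6 = 14; u_7 = 14; u_8 = 9.
Since (u_7, u_8) = (u_1, u_2) = (14, 9) (two consecutive terms determine the rest), the sequence is eventually periodic: after a pre-period of length 1 it cycles with period 6.
For j ≥ 1, u_j depends only on (j - 1) mod 6. (69 - 1) mod 6 = 2, so u_{69} = u_3 = 4.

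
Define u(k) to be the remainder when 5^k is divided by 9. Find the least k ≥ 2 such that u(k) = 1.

6

Listing terms: u(1) = 5, u(2) = 7, u(3) = 8, u(4) = 4, u(5) = 2, u(6) = 1, u(7) = 5.
Since u(7) = u(1) = 5, the sequence is periodic with period 6.
The value 1 first appears (with k ≥ 2) at u(6).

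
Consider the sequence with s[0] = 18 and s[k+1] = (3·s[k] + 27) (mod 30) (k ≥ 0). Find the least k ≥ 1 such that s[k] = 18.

4

Computing terms: s[0] = 18, s[1] = 21, s[2] = 0, s[3] = 27, s[4] = 18.
Since s[4] = s[0] = 18, the sequence is periodic with period 4.
The value 18 next appears (with k ≥ 1) at s[4].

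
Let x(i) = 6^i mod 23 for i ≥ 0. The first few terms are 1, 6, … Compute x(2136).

13

Listing terms: x(0) = 1, x(1) = 6, x(2) = 13, x(3) = 9, x(4) = 8, x(5) = 2, x(6) = 12, x(7) = 3, x(8) = 18, x(9) = 16, x(10) = 4, x(11) = 1.
Since x(11) = x(0) = 1, the sequence is periodic with period 11.
So x(2136) = x(0 + ((2136-0) mod 11)) = x(2) = 13.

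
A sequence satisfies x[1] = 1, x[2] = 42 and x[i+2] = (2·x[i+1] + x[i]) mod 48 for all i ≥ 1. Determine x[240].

Listing terms: x[1] = 1,  x[2] = 42,  x[3] = 37,  x[4] = 20,  x[5] = 29,  x[6] = 30,  x[7] = 41,  x[8] = 16,  x[9] = 25,  x[10] = 18,  x[11] = 13,  x[12] = 44,  x[13] = 5,  x[14] = 6,  x[15] = 17,  x[16] = 40,  x[17] = 1,  x[18] = 42.
Since (x[17], x[18]) = (x[1], x[2]) = (1, 42) (two consecutive terms determine the rest), the sequence is periodic with period 16.
(240 - 1) mod 16 = 15, so x[240] = x[16] = 40.

40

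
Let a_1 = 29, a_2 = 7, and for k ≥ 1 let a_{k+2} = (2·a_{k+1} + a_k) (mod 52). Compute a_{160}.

Computing terms: a_1 = 29,  a_2 = 7,  a_3 = 43,  a_4 = 41,  a_5 = 21,  a_6 = 31,  a_7 = 31,  a_8 = 41,  a_9 = 9,  a_{10} = 7,  a_{11} = 23,  a_{12} = 1,  a_{13} = 25,  a_{14} = 51,  a_{15} = 23,  a_{16} = 45,  a_{17} = 9,  a_{18} = 11,  a_{19} = 31,  a_{20} = 21,  a_{21} = 21,  a_{22} = 11,  a_{23} = 43,  a_{24} = 45,  a_{25} = 29,  a_{26} = 51,  a_{27} = 27,  a_{28} = 1,  a_{29} = 29,  a_{30} = 7.
Since (a_{29}, a_{30}) = (a_1, a_2) = (29, 7) (two consecutive terms determine the rest), the sequence is periodic with period 28.
(160 - 1) mod 28 = 19, so a_{160} = a_{20} = 21.

21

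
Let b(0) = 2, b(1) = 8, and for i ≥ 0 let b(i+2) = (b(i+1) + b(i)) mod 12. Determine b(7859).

6

Listing terms: b(0) = 2; b(1) = 8; b(2) = 10; b(3) = 6; b(4) = 4; b(5) = 10; b(6) = 2; b(7) = 0; b(8) = 2; b(9) = 2; b(10) = 4; b(11) = 6; b(12) = 10; b(13) = 4; b(14) = 2; b(15) = 6; b(16) = 8; b(17) = 2; b(18) = 10; b(19) = 0; b(20) = 10; b(21) = 10; b(22) = 8; b(23) = 6; b(24) = 2; b(25) = 8.
Since (b(24), b(25)) = (b(0), b(1)) = (2, 8) (two consecutive terms determine the rest), the sequence is periodic with period 24.
So b(7859) = b(0 + ((7859-0) mod 24)) = b(11) = 6.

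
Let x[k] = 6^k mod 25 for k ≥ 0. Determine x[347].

x[0] = 1; x[1] = 6; x[2] = 11; x[3] = 16; x[4] = 21; x[5] = 1.
The sequence repeats with period 5.
(347 - 0) mod 5 = 2, so x[347] = x[2] = 11.

11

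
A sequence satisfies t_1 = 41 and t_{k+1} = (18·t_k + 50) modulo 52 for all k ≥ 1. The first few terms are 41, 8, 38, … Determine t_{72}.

Computing terms: t_1 = 41; t_2 = 8; t_3 = 38; t_4 = 6; t_5 = 2; t_6 = 34; t_7 = 38.
Since t_7 = t_3 = 38, the sequence is eventually periodic: after a pre-period of length 2 it cycles with period 4.
For k ≥ 3, t_k depends only on (k - 3) mod 4. (72 - 3) mod 4 = 1, so t_{72} = t_4 = 6.

6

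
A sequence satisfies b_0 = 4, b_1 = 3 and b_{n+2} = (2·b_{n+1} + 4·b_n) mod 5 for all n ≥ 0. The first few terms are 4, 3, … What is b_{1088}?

1

Listing terms: b_0 = 4, b_1 = 3, b_2 = 2, b_3 = 1, b_4 = 0, b_5 = 4, b_6 = 3.
Since (b_5, b_6) = (b_0, b_1) = (4, 3) (two consecutive terms determine the rest), the sequence is periodic with period 5.
So b_{1088} = b_{0 + ((1088-0) mod 5)} = b_3 = 1.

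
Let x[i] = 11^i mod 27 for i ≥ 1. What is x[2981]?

Computing terms: x[1] = 11; x[2] = 13; x[3] = 8; x[4] = 7; x[5] = 23; x[6] = 10; x[7] = 2; x[8] = 22; x[9] = 26; x[10] = 16; x[11] = 14; x[12] = 19; x[13] = 20; x[14] = 4; x[15] = 17; x[16] = 25; x[17] = 5; x[18] = 1; x[19] = 11.
Since x[19] = x[1] = 11, the sequence is periodic with period 18.
So x[2981] = x[1 + ((2981-1) mod 18)] = x[11] = 14.

14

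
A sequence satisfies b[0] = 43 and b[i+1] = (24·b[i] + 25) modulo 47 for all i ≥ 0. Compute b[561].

We have b[0] = 43,  b[1] = 23,  b[2] = 13,  b[3] = 8,  b[4] = 29,  b[5] = 16,  b[6] = 33,  b[7] = 18,  b[8] = 34,  b[9] = 42,  b[10] = 46,  b[11] = 1,  b[12] = 2,  b[13] = 26,  b[14] = 38,  b[15] = 44,  b[16] = 0,  b[17] = 25,  b[18] = 14,  b[19] = 32,  b[20] = 41,  b[21] = 22,  b[22] = 36,  b[23] = 43.
The sequence repeats with period 23.
(561 - 0) mod 23 = 9, so b[561] = b[9] = 42.

42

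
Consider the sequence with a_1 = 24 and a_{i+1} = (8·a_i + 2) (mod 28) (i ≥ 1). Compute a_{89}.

18

We have a_1 = 24; a_2 = 26; a_3 = 14; a_4 = 2; a_5 = 18; a_6 = 6; a_7 = 22; a_8 = 10; a_9 = 26.
Since a_9 = a_2 = 26, the sequence is eventually periodic: after a pre-period of length 1 it cycles with period 7.
For i ≥ 2, a_i depends only on (i - 2) mod 7. (89 - 2) mod 7 = 3, so a_{89} = a_5 = 18.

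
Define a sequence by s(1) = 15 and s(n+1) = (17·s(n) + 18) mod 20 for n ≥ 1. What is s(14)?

Computing terms: s(1) = 15, s(2) = 13, s(3) = 19, s(4) = 1, s(5) = 15.
The sequence repeats with period 4.
(14 - 1) mod 4 = 1, so s(14) = s(2) = 13.

13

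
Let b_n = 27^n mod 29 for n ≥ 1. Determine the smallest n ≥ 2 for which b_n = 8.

We have b_1 = 27,  b_2 = 4,  b_3 = 21,  b_4 = 16,  b_5 = 26,  b_6 = 6,  b_7 = 17,  b_8 = 24,  b_9 = 10,  b_{10} = 9,  b_{11} = 11,  b_{12} = 7,  b_{13} = 15,  b_{14} = 28,  b_{15} = 2,  b_{16} = 25,  b_{17} = 8,  b_{18} = 13,  b_{19} = 3,  b_{20} = 23,  b_{21} = 12,  b_{22} = 5,  b_{23} = 19,  b_{24} = 20,  b_{25} = 18,  b_{26} = 22,  b_{27} = 14,  b_{28} = 1,  b_{29} = 27.
The sequence repeats with period 28.
The value 8 first appears (with n ≥ 2) at b_{17}.

17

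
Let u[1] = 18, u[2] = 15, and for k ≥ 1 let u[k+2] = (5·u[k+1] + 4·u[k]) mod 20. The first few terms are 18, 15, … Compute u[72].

Computing terms: u[1] = 18; u[2] = 15; u[3] = 7; u[4] = 15; u[5] = 3; u[6] = 15; u[7] = 7.
Since (u[6], u[7]) = (u[2], u[3]) = (15, 7) (two consecutive terms determine the rest), the sequence is eventually periodic: after a pre-period of length 1 it cycles with period 4.
For k ≥ 2, u[k] depends only on (k - 2) mod 4. (72 - 2) mod 4 = 2, so u[72] = u[4] = 15.

15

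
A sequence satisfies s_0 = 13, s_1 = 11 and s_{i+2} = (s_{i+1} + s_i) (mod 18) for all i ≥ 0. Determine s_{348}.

5

We have s_0 = 13; s_1 = 11; s_2 = 6; s_3 = 17; s_4 = 5; s_5 = 4; s_6 = 9; s_7 = 13; s_8 = 4; s_9 = 17; s_{10} = 3; s_{11} = 2; s_{12} = 5; s_{13} = 7; s_{14} = 12; s_{15} = 1; s_{16} = 13; s_{17} = 14; s_{18} = 9; s_{19} = 5; s_{20} = 14; s_{21} = 1; s_{22} = 15; s_{23} = 16; s_{24} = 13; s_{25} = 11.
Since (s_{24}, s_{25}) = (s_0, s_1) = (13, 11) (two consecutive terms determine the rest), the sequence is periodic with period 24.
So s_{348} = s_{0 + ((348-0) mod 24)} = s_{12} = 5.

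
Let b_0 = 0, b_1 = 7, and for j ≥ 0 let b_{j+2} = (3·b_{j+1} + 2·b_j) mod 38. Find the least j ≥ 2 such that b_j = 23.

Computing terms: b_0 = 0, b_1 = 7, b_2 = 21, b_3 = 1, b_4 = 7, b_5 = 23, b_6 = 7, b_7 = 29, b_8 = 25, b_9 = 19, b_{10} = 31, b_{11} = 17, b_{12} = 37, b_{13} = 31, b_{14} = 15, b_{15} = 31, b_{16} = 9, b_{17} = 13, b_{18} = 19, b_{19} = 7, b_{20} = 21.
Since (b_{19}, b_{20}) = (b_1, b_2) = (7, 21) (two consecutive terms determine the rest), the sequence is eventually periodic: after a pre-period of length 1 it cycles with period 18.
The value 23 first appears (with j ≥ 2) at b_5.

5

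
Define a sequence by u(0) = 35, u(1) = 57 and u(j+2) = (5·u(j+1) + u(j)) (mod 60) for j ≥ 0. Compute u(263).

2

u(0) = 35,  u(1) = 57,  u(2) = 20,  u(3) = 37,  u(4) = 25,  u(5) = 42,  u(6) = 55,  u(7) = 17,  u(8) = 20,  u(9) = 57,  u(10) = 5,  u(11) = 22,  u(12) = 55,  u(13) = 57,  u(14) = 40,  u(15) = 17,  u(16) = 5,  u(17) = 42,  u(18) = 35,  u(19) = 37,  u(20) = 40,  u(21) = 57,  u(22) = 25,  u(23) = 2,  u(24) = 35,  u(25) = 57.
The sequence repeats with period 24.
So u(263) = u(0 + ((263-0) mod 24)) = u(23) = 2.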